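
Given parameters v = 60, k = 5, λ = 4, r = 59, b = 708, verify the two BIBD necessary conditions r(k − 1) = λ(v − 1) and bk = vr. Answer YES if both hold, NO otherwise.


Condition (i): r(k − 1) = 59·4 = 236; λ(v − 1) = 4·59 = 236. Match? YES.
Condition (ii): bk = 708·5 = 3540; vr = 60·59 = 3540. Match? YES.
Both conditions hold? YES.

YES


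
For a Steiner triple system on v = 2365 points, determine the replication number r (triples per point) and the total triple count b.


An STS(v) is a 2-(v, 3, 1) BIBD: block size k = 3, λ = 1.
Replication: r(k − 1) = λ(v − 1) ⇒ r·2 = 2365 − 1 = 2364 ⇒ r = 1182.
Block count: bk = vr ⇒ b·3 = 2365·1182 = 2795430 ⇒ b = 931810.

r = 1182, b = 931810.


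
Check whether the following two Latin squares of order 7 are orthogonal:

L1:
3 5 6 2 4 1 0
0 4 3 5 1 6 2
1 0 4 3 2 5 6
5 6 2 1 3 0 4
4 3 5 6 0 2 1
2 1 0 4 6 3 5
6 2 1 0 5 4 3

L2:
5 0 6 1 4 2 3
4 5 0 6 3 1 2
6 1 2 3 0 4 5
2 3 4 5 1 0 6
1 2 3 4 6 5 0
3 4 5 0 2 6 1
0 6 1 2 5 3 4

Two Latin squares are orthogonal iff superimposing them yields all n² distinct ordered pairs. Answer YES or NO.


Form the n² = 49 superimposed pairs (L1[i][j], L2[i][j]), row by row (rows and columns indexed from 0):
row 0: (3,5) (5,0) (6,6) (2,1) (4,4) (1,2) (0,3)
row 1: (0,4) (4,5) (3,0) (5,6) (1,3) (6,1) (2,2)
row 2: (1,6) (0,1) (4,2) (3,3) (2,0) (5,4) (6,5)
row 3: (5,2) (6,3) (2,4) (1,5) (3,1) (0,0) (4,6)
row 4: (4,1) (3,2) (5,3) (6,4) (0,6) (2,5) (1,0)
row 5: (2,3) (1,4) (0,5) (4,0) (6,2) (3,6) (5,1)
row 6: (6,0) (2,6) (1,1) (0,2) (5,5) (4,3) (3,4)
Orthogonality requires all 49 pairs distinct.
Check by first coordinate: for each symbol s of L1, list the L2 entries in the n cells where L1 = s; they must all differ.
  L1 = 0: L2 entries (in reading order) 3, 4, 1, 0, 6, 5, 2 — all 7 distinct ✓
  L1 = 1: L2 entries (in reading order) 2, 3, 6, 5, 0, 4, 1 — all 7 distinct ✓
  L1 = 2: L2 entries (in reading order) 1, 2, 0, 4, 5, 3, 6 — all 7 distinct ✓
  L1 = 3: L2 entries (in reading order) 5, 0, 3, 1, 2, 6, 4 — all 7 distinct ✓
  L1 = 4: L2 entries (in reading order) 4, 5, 2, 6, 1, 0, 3 — all 7 distinct ✓
  L1 = 5: L2 entries (in reading order) 0, 6, 4, 2, 3, 1, 5 — all 7 distinct ✓
  L1 = 6: L2 entries (in reading order) 6, 1, 5, 3, 4, 2, 0 — all 7 distinct ✓
Every symbol of L1 meets every symbol of L2 exactly once, so all 49 pairs are distinct (49 of 49).
Conclusion: YES.

YES


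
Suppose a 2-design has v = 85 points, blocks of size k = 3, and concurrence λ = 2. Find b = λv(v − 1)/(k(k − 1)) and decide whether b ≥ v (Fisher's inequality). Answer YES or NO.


r = λ(v − 1)/(k − 1) = 2·84/2 = 84.
b = vr/k = 85·84/3 = 2380.
Fisher's inequality: b ≥ v ⇔ 2380 ≥ 85? YES.

YES


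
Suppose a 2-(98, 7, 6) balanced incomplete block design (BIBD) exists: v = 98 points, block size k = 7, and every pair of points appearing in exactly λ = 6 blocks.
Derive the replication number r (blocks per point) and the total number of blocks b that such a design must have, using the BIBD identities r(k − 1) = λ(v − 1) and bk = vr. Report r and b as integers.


Any 2-(v, k, λ) BIBD satisfies two necessary conditions:
  (i)  Each point sits in r blocks, and counting incidences through any fixed point gives r(k − 1) = λ(v − 1), so r = λ(v − 1)/(k − 1).
  (ii) Total incidences bk = vr, so b = vr/k.
Step 1: r = λ(v − 1)/(k − 1) = 6·(98 − 1)/(7 − 1) = 6·97/6 = 582/6 = 97.
Step 2: b = vr/k = 98·97/7 = 9506/7 = 1358.
Check integrality: r = 97 ∈ Z ✓, b = 1358 ∈ Z ✓.
(These identities are necessary conditions: they determine r and b for any design with these parameters, but do not by themselves prove that one exists.)

r = 97, b = 1358.


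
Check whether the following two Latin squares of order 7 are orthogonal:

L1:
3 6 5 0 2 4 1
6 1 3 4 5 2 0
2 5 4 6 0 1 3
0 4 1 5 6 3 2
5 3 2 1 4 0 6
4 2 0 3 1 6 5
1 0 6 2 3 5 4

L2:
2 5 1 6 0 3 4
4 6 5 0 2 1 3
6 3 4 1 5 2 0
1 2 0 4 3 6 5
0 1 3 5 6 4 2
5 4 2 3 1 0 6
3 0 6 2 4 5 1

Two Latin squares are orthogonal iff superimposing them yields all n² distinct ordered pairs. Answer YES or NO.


Form the n² = 49 superimposed pairs (L1[i][j], L2[i][j]), row by row (rows and columns indexed from 0):
row 0: (3,2) (6,5) (5,1) (0,6) (2,0) (4,3) (1,4)
row 1: (6,4) (1,6) (3,5) (4,0) (5,2) (2,1) (0,3)
row 2: (2,6) (5,3) (4,4) (6,1) (0,5) (1,2) (3,0)
row 3: (0,1) (4,2) (1,0) (5,4) (6,3) (3,6) (2,5)
row 4: (5,0) (3,1) (2,3) (1,5) (4,6) (0,4) (6,2)
row 5: (4,5) (2,4) (0,2) (3,3) (1,1) (6,0) (5,6)
row 6: (1,3) (0,0) (6,6) (2,2) (3,4) (5,5) (4,1)
Orthogonality requires all 49 pairs distinct.
Check by first coordinate: for each symbol s of L1, list the L2 entries in the n cells where L1 = s; they must all differ.
  L1 = 0: L2 entries (in reading order) 6, 3, 5, 1, 4, 2, 0 — all 7 distinct ✓
  L1 = 1: L2 entries (in reading order) 4, 6, 2, 0, 5, 1, 3 — all 7 distinct ✓
  L1 = 2: L2 entries (in reading order) 0, 1, 6, 5, 3, 4, 2 — all 7 distinct ✓
  L1 = 3: L2 entries (in reading order) 2, 5, 0, 6, 1, 3, 4 — all 7 distinct ✓
  L1 = 4: L2 entries (in reading order) 3, 0, 4, 2, 6, 5, 1 — all 7 distinct ✓
  L1 = 5: L2 entries (in reading order) 1, 2, 3, 4, 0, 6, 5 — all 7 distinct ✓
  L1 = 6: L2 entries (in reading order) 5, 4, 1, 3, 2, 0, 6 — all 7 distinct ✓
Every symbol of L1 meets every symbol of L2 exactly once, so all 49 pairs are distinct (49 of 49).
Conclusion: YES.

YES


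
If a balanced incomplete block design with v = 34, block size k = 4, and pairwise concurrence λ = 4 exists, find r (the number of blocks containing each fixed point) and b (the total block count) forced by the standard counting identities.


Any 2-(v, k, λ) BIBD satisfies two necessary conditions:
  (i)  Each point sits in r blocks, and counting incidences through any fixed point gives r(k − 1) = λ(v − 1), so r = λ(v − 1)/(k − 1).
  (ii) Total incidences bk = vr, so b = vr/k.
Step 1: r = λ(v − 1)/(k − 1) = 4·(34 − 1)/(4 − 1) = 4·33/3 = 132/3 = 44.
Step 2: b = vr/k = 34·44/4 = 1496/4 = 374.
Check integrality: r = 44 ∈ Z ✓, b = 374 ∈ Z ✓.
(These identities are necessary conditions: they determine r and b for any design with these parameters, but do not by themselves prove that one exists.)

r = 44, b = 374.


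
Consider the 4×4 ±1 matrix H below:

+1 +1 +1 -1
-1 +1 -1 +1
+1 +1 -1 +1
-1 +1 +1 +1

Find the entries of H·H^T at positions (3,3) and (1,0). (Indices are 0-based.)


Row 0 of H: [1, 1, 1, -1].
Row 1 of H: [-1, 1, -1, 1].
Row 3 of H: [-1, 1, 1, 1].
(H·H^T)[3][3] = Σ_j H[3][j]·H[3][j] = (-1)² + (1)² + (1)² + (1)² = 1 + 1 + 1 + 1 = 4.
(H·H^T)[1][0] = Σ_j H[1][j]·H[0][j] = (-1)·(1) + (1)·(1) + (-1)·(1) + (1)·(-1) = -1 + 1 + -1 + -1 = -2.
Rows 1 and 0 are not orthogonal (dot product = -2 ≠ 0), so H is not a Hadamard matrix.

(3,3) entry = 4; (1,0) entry = -2.


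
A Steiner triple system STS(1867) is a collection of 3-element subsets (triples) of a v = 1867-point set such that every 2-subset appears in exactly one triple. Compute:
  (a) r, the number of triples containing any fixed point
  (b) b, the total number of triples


An STS(v) is a 2-(v, 3, 1) BIBD: block size k = 3, λ = 1.
Replication: r(k − 1) = λ(v − 1) ⇒ r·2 = 1867 − 1 = 1866 ⇒ r = 933.
Block count: b = v(v − 1)/6 = 1867·1866/6 = 3483822/6 = 580637.

r = 933, b = 580637.


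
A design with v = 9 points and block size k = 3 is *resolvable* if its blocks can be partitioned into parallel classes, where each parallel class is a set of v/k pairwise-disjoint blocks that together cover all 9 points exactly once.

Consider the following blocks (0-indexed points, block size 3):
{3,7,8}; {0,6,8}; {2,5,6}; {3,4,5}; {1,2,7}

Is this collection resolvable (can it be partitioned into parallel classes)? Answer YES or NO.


v = 9, block size k = 3, number of blocks = 5.
For resolvability, blocks must partition into parallel classes of size v/k = 3.
Total blocks must therefore be a multiple of 3: 5 = 3·1 + 2 ⇒ not divisible ✗.
Resolvable? NO.

NO


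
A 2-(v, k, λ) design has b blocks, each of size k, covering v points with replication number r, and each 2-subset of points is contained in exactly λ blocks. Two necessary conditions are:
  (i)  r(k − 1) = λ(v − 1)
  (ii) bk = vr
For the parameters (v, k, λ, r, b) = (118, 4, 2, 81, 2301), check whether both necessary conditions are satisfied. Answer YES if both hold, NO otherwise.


Condition (i): r(k − 1) = 81·3 = 243; λ(v − 1) = 2·117 = 234. Match? NO.
Condition (ii): bk = 2301·4 = 9204; vr = 118·81 = 9558. Match? NO.
Both conditions hold? NO.

NO


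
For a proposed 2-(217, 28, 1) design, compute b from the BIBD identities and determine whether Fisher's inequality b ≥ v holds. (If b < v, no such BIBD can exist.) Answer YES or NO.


b = λv(v − 1)/(k(k − 1)) = 1·217·216/(28·27) = 46872/756 = 62.
Compare with v = 217: b < v, so Fisher's inequality fails.

NO


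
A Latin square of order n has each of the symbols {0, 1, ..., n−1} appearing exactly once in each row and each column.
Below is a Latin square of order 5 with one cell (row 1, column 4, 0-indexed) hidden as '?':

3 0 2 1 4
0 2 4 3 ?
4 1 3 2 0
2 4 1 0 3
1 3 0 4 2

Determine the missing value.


Row 1 contains symbols [0, 2, 3, 4] — missing [1].
Column 4 contains symbols [0, 2, 3, 4] — missing [1].
The missing symbol must appear in both missing sets; intersection = [1].
Therefore the hidden value is 1.

Missing value = 1.


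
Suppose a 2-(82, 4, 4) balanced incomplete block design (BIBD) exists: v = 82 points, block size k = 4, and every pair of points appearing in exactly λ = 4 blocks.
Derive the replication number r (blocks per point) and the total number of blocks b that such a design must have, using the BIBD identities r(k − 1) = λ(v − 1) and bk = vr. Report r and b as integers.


Any 2-(v, k, λ) BIBD satisfies two necessary conditions:
  (i)  Each point sits in r blocks, and counting incidences through any fixed point gives r(k − 1) = λ(v − 1), so r = λ(v − 1)/(k − 1).
  (ii) Total incidences bk = vr, so b = vr/k.
Step 1: r = λ(v − 1)/(k − 1) = 4·(82 − 1)/(4 − 1) = 4·81/3 = 324/3 = 108.
Step 2: b = vr/k = 82·108/4 = 8856/4 = 2214.
Check integrality: r = 108 ∈ Z ✓, b = 2214 ∈ Z ✓.
(These identities are necessary conditions: they determine r and b for any design with these parameters, but do not by themselves prove that one exists.)

r = 108, b = 2214.


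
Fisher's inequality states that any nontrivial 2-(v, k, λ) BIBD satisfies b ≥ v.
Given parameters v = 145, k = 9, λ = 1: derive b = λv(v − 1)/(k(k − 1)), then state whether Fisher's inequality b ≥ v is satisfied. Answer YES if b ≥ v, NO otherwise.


b = λv(v − 1)/(k(k − 1)) = 1·145·144/(9·8) = 20880/72 = 290.
Compare with v = 145: b ≥ v, so Fisher's inequality holds.

YES


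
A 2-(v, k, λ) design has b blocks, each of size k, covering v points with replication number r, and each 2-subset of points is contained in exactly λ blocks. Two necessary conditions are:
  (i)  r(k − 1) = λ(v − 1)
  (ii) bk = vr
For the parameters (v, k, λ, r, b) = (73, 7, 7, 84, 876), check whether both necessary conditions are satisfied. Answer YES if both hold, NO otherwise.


Condition (i): r(k − 1) = 84·6 = 504; λ(v − 1) = 7·72 = 504. Match? YES.
Condition (ii): bk = 876·7 = 6132; vr = 73·84 = 6132. Match? YES.
Both conditions hold? YES.

YES


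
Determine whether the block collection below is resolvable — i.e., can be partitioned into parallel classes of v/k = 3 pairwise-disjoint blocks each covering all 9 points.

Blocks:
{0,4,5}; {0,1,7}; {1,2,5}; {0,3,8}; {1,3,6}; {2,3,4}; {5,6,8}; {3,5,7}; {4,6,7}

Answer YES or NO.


v = 9, block size k = 3, number of blocks = 9.
For resolvability, blocks must partition into parallel classes of size v/k = 3.
Total blocks must therefore be a multiple of 3: 9 = 3·3 + 0 ⇒ divisible ✓.
Consider block {0,4,5}. The only other block(s) in the collection disjoint from it are {1,3,6} — just 1 block(s). Any parallel class containing {0,4,5} would need 2 other blocks each disjoint from it, so no parallel class of size 3 can contain {0,4,5}.
Since every block must belong to some parallel class in a resolution, the collection cannot be partitioned into parallel classes.
Resolvable? NO.

NO


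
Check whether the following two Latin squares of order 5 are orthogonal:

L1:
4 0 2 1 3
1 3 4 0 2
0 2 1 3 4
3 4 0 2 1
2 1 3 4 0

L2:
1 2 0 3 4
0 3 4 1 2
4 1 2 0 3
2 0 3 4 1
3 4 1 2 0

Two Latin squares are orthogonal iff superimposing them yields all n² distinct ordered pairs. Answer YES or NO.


Form the n² = 25 superimposed pairs (L1[i][j], L2[i][j]), row by row (rows and columns indexed from 0):
row 0: (4,1) (0,2) (2,0) (1,3) (3,4)
row 1: (1,0) (3,3) (4,4) (0,1) (2,2)
row 2: (0,4) (2,1) (1,2) (3,0) (4,3)
row 3: (3,2) (4,0) (0,3) (2,4) (1,1)
row 4: (2,3) (1,4) (3,1) (4,2) (0,0)
Orthogonality requires all 25 pairs distinct.
Check by first coordinate: for each symbol s of L1, list the L2 entries in the n cells where L1 = s; they must all differ.
  L1 = 0: L2 entries (in reading order) 2, 1, 4, 3, 0 — all 5 distinct ✓
  L1 = 1: L2 entries (in reading order) 3, 0, 2, 1, 4 — all 5 distinct ✓
  L1 = 2: L2 entries (in reading order) 0, 2, 1, 4, 3 — all 5 distinct ✓
  L1 = 3: L2 entries (in reading order) 4, 3, 0, 2, 1 — all 5 distinct ✓
  L1 = 4: L2 entries (in reading order) 1, 4, 3, 0, 2 — all 5 distinct ✓
Every symbol of L1 meets every symbol of L2 exactly once, so all 25 pairs are distinct (25 of 25).
Conclusion: YES.

YES


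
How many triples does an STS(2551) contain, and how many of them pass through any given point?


An STS(v) is a 2-(v, 3, 1) BIBD: block size k = 3, λ = 1.
Replication: r(k − 1) = λ(v − 1) ⇒ r·2 = 2551 − 1 = 2550 ⇒ r = 1275.
Block count: b = v(v − 1)/6 = 2551·2550/6 = 6505050/6 = 1084175.
(Check via bk = vr: 1084175·3 = 3252525 = 2551·1275 = 3252525 ✓.)

r = 1275, b = 1084175.


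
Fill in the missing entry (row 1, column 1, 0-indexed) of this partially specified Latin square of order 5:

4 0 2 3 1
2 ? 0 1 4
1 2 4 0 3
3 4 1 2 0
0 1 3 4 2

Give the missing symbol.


Row 1 contains symbols [0, 1, 2, 4] — missing [3].
Column 1 contains symbols [0, 1, 2, 4] — missing [3].
The missing symbol must appear in both missing sets; intersection = [3].
Therefore the hidden value is 3.

Missing value = 3.


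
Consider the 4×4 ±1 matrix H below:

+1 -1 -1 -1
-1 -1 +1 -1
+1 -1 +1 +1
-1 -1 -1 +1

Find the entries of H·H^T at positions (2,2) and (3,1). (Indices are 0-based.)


Row 1 of H: [-1, -1, 1, -1].
Row 2 of H: [1, -1, 1, 1].
Row 3 of H: [-1, -1, -1, 1].
(H·H^T)[2][2] = Σ_j H[2][j]·H[2][j] = (1)² + (-1)² + (1)² + (1)² = 1 + 1 + 1 + 1 = 4.
(H·H^T)[3][1] = Σ_j H[3][j]·H[1][j] = (-1)·(-1) + (-1)·(-1) + (-1)·(1) + (1)·(-1) = 1 + 1 + -1 + -1 = 0.
So rows 3 and 1 are orthogonal; the diagonal entry equals n = 4.

(2,2) entry = 4; (3,1) entry = 0.


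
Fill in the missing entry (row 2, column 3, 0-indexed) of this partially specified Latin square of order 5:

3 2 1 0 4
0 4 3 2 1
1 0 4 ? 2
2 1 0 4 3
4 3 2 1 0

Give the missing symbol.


Row 2 contains symbols [0, 1, 2, 4] — missing [3].
Column 3 contains symbols [0, 1, 2, 4] — missing [3].
The missing symbol must appear in both missing sets; intersection = [3].
Therefore the hidden value is 3.

Missing value = 3.


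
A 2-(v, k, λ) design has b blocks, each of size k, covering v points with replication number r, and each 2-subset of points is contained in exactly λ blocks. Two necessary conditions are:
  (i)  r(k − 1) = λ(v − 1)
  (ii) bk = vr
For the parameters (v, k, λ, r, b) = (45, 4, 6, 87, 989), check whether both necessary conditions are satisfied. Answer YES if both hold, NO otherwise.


Condition (i): r(k − 1) = 87·3 = 261; λ(v − 1) = 6·44 = 264. Match? NO.
Condition (ii): bk = 989·4 = 3956; vr = 45·87 = 3915. Match? NO.
Both conditions hold? NO.

NO


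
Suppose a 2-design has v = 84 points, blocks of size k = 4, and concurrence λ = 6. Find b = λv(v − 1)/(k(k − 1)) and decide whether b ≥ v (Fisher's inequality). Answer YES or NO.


b = λv(v − 1)/(k(k − 1)) = 6·84·83/(4·3) = 41832/12 = 3486.
Compare with v = 84: b ≥ v, so Fisher's inequality holds.

YES


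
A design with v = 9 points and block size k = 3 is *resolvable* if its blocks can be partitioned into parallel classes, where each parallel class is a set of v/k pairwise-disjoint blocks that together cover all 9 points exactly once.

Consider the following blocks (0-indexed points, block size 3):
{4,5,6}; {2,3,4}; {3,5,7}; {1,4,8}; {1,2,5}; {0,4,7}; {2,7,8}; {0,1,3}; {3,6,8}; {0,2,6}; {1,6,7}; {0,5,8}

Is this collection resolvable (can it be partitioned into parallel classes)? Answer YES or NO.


v = 9, block size k = 3, number of blocks = 12.
For resolvability, blocks must partition into parallel classes of size v/k = 3.
Total blocks must therefore be a multiple of 3: 12 = 3·4 + 0 ⇒ divisible ✓.
Greedy packing gives 4 candidate class(es). Each should be a full parallel class (size 3, covers all 9 points).
  Class 1 (3 blocks): {4,5,6}; {2,7,8}; {0,1,3}. Points covered: [0, 1, 2, 3, 4, 5, 6, 7, 8].
  Class 2 (3 blocks): {2,3,4}; {1,6,7}; {0,5,8}. Points covered: [0, 1, 2, 3, 4, 5, 6, 7, 8].
  Class 3 (3 blocks): {3,5,7}; {1,4,8}; {0,2,6}. Points covered: [0, 1, 2, 3, 4, 5, 6, 7, 8].
  Class 4 (3 blocks): {1,2,5}; {0,4,7}; {3,6,8}. Points covered: [0, 1, 2, 3, 4, 5, 6, 7, 8].
All classes full (size 3)? YES. All classes cover every point? YES.
Resolvable? YES.

YES


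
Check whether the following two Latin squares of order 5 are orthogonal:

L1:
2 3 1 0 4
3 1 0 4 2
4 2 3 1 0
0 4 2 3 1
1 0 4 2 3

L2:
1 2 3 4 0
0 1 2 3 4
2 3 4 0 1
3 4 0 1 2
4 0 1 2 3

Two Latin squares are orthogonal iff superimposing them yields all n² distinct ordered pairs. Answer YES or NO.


Form the n² = 25 superimposed pairs (L1[i][j], L2[i][j]), row by row (rows and columns indexed from 0):
row 0: (2,1) (3,2) (1,3) (0,4) (4,0)
row 1: (3,0) (1,1) (0,2) (4,3) (2,4)
row 2: (4,2) (2,3) (3,4) (1,0) (0,1)
row 3: (0,3) (4,4) (2,0) (3,1) (1,2)
row 4: (1,4) (0,0) (4,1) (2,2) (3,3)
Orthogonality requires all 25 pairs distinct.
Check by first coordinate: for each symbol s of L1, list the L2 entries in the n cells where L1 = s; they must all differ.
  L1 = 0: L2 entries (in reading order) 4, 2, 1, 3, 0 — all 5 distinct ✓
  L1 = 1: L2 entries (in reading order) 3, 1, 0, 2, 4 — all 5 distinct ✓
  L1 = 2: L2 entries (in reading order) 1, 4, 3, 0, 2 — all 5 distinct ✓
  L1 = 3: L2 entries (in reading order) 2, 0, 4, 1, 3 — all 5 distinct ✓
  L1 = 4: L2 entries (in reading order) 0, 3, 2, 4, 1 — all 5 distinct ✓
Every symbol of L1 meets every symbol of L2 exactly once, so all 25 pairs are distinct (25 of 25).
Conclusion: YES.

YES


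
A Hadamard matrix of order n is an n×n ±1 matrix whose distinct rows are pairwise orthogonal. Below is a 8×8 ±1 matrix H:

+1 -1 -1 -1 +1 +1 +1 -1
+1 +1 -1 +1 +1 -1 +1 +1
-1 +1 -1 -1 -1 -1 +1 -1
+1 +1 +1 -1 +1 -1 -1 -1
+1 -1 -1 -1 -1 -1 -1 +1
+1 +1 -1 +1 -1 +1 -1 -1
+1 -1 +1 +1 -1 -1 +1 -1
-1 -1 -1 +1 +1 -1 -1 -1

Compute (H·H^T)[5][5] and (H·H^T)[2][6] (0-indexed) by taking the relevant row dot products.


Row 2 of H: [-1, 1, -1, -1, -1, -1, 1, -1].
Row 5 of H: [1, 1, -1, 1, -1, 1, -1, -1].
Row 6 of H: [1, -1, 1, 1, -1, -1, 1, -1].
(H·H^T)[5][5] = Σ_j H[5][j]·H[5][j] = (1)² + (1)² + (-1)² + (1)² + (-1)² + (1)² + (-1)² + (-1)² = 1 + 1 + 1 + 1 + 1 + 1 + 1 + 1 = 8.
(H·H^T)[2][6] = Σ_j H[2][j]·H[6][j] = (-1)·(1) + (1)·(-1) + (-1)·(1) + (-1)·(1) + (-1)·(-1) + (-1)·(-1) + (1)·(1) + (-1)·(-1) = -1 + -1 + -1 + -1 + 1 + 1 + 1 + 1 = 0.
So rows 2 and 6 are orthogonal; the diagonal entry equals n = 8.

(5,5) entry = 8; (2,6) entry = 0.


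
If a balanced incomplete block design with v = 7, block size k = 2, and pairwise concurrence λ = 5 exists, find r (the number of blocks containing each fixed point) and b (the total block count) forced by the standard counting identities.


Any 2-(v, k, λ) BIBD satisfies two necessary conditions:
  (i)  Each point sits in r blocks, and counting incidences through any fixed point gives r(k − 1) = λ(v − 1), so r = λ(v − 1)/(k − 1).
  (ii) Total incidences bk = vr, so b = vr/k.
Step 1: r = λ(v − 1)/(k − 1) = 5·(7 − 1)/(2 − 1) = 5·6/1 = 30/1 = 30.
Step 2: b = vr/k = 7·30/2 = 210/2 = 105.
Check integrality: r = 30 ∈ Z ✓, b = 105 ∈ Z ✓.
(These identities are necessary conditions: they determine r and b for any design with these parameters, but do not by themselves prove that one exists.)

r = 30, b = 105.


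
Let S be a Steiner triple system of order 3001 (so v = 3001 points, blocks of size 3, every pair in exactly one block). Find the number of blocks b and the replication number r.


An STS(v) is a 2-(v, 3, 1) BIBD: block size k = 3, λ = 1.
Replication: r(k − 1) = λ(v − 1) ⇒ r·2 = 3001 − 1 = 3000 ⇒ r = 1500.
Block count: bk = vr ⇒ b·3 = 3001·1500 = 4501500 ⇒ b = 1500500.

r = 1500, b = 1500500.


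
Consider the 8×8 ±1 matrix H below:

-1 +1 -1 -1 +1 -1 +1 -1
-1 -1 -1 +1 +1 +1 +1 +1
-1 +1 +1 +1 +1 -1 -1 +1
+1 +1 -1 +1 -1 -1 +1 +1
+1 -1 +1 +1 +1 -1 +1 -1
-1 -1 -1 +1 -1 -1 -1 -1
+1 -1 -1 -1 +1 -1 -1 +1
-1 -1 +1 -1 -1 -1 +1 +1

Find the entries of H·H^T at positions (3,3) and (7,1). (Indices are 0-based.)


Row 1 of H: [-1, -1, -1, 1, 1, 1, 1, 1].
Row 3 of H: [1, 1, -1, 1, -1, -1, 1, 1].
Row 7 of H: [-1, -1, 1, -1, -1, -1, 1, 1].
(H·H^T)[3][3] = Σ_j H[3][j]·H[3][j] = (1)² + (1)² + (-1)² + (1)² + (-1)² + (-1)² + (1)² + (1)² = 1 + 1 + 1 + 1 + 1 + 1 + 1 + 1 = 8.
(H·H^T)[7][1] = Σ_j H[7][j]·H[1][j] = (-1)·(-1) + (-1)·(-1) + (1)·(-1) + (-1)·(1) + (-1)·(1) + (-1)·(1) + (1)·(1) + (1)·(1) = 1 + 1 + -1 + -1 + -1 + -1 + 1 + 1 = 0.
So rows 7 and 1 are orthogonal; the diagonal entry equals n = 8.

(3,3) entry = 8; (7,1) entry = 0.


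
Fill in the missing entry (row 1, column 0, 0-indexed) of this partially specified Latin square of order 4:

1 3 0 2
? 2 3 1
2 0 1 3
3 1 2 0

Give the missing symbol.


Row 1 contains symbols [1, 2, 3] — missing [0].
Column 0 contains symbols [1, 2, 3] — missing [0].
The missing symbol must appear in both missing sets; intersection = [0].
Therefore the hidden value is 0.

Missing value = 0.


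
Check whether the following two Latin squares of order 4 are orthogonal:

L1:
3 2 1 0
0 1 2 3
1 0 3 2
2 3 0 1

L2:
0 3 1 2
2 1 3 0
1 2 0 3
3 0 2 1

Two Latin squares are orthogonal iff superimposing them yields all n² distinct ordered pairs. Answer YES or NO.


Form the n² = 16 superimposed pairs (L1[i][j], L2[i][j]), row by row (rows and columns indexed from 0):
row 0: (3,0) (2,3) (1,1) (0,2)
row 1: (0,2) (1,1) (2,3) (3,0)
row 2: (1,1) (0,2) (3,0) (2,3)
row 3: (2,3) (3,0) (0,2) (1,1)
Orthogonality requires all 16 pairs distinct.
But the pair (0,2) repeats: cell (0,3) has L1 = 0, L2 = 2, and cell (1,0) has L1 = 0, L2 = 2.
A repeated pair means some other pair never occurs (only 4 distinct pairs out of 16), so the squares are not orthogonal.
Conclusion: NO.

NO


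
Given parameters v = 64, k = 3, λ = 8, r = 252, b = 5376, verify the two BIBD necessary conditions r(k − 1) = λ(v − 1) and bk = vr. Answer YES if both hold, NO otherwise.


Condition (i): r(k − 1) = 252·2 = 504; λ(v − 1) = 8·63 = 504. Match? YES.
Condition (ii): bk = 5376·3 = 16128; vr = 64·252 = 16128. Match? YES.
Both conditions hold? YES.

YES


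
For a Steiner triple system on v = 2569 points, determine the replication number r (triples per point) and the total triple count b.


An STS(v) is a 2-(v, 3, 1) BIBD: block size k = 3, λ = 1.
Replication: r(k − 1) = λ(v − 1) ⇒ r·2 = 2569 − 1 = 2568 ⇒ r = 1284.
Block count: b = v(v − 1)/6 = 2569·2568/6 = 6597192/6 = 1099532.

r = 1284, b = 1099532.


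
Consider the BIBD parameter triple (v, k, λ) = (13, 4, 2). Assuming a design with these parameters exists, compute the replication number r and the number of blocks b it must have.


Any 2-(v, k, λ) BIBD satisfies two necessary conditions:
  (i)  Each point sits in r blocks, and counting incidences through any fixed point gives r(k − 1) = λ(v − 1), so r = λ(v − 1)/(k − 1).
  (ii) Total incidences bk = vr, so b = vr/k.
Step 1: r = λ(v − 1)/(k − 1) = 2·(13 − 1)/(4 − 1) = 2·12/3 = 24/3 = 8.
Step 2: b = vr/k = 13·8/4 = 104/4 = 26.
Check integrality: r = 8 ∈ Z ✓, b = 26 ∈ Z ✓.
(These identities are necessary conditions: they determine r and b for any design with these parameters, but do not by themselves prove that one exists.)

r = 8, b = 26.


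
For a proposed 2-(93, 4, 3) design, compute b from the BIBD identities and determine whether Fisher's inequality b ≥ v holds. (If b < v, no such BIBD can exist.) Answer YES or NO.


b = λv(v − 1)/(k(k − 1)) = 3·93·92/(4·3) = 25668/12 = 2139.
Compare with v = 93: b ≥ v, so Fisher's inequality holds.

YES


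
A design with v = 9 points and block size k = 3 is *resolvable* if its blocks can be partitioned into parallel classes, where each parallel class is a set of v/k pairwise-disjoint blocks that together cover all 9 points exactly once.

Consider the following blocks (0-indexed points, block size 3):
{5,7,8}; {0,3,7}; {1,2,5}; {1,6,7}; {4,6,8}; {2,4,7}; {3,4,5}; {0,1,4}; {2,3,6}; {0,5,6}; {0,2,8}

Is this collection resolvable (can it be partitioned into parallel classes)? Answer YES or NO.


v = 9, block size k = 3, number of blocks = 11.
For resolvability, blocks must partition into parallel classes of size v/k = 3.
Total blocks must therefore be a multiple of 3: 11 = 3·3 + 2 ⇒ not divisible ✗.
Resolvable? NO.

NO


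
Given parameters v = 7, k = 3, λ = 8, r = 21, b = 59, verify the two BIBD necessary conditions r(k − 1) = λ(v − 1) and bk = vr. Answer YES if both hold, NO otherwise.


Condition (i): r(k − 1) = 21·2 = 42; λ(v − 1) = 8·6 = 48. Match? NO.
Condition (ii): bk = 59·3 = 177; vr = 7·21 = 147. Match? NO.
Both conditions hold? NO.

NO


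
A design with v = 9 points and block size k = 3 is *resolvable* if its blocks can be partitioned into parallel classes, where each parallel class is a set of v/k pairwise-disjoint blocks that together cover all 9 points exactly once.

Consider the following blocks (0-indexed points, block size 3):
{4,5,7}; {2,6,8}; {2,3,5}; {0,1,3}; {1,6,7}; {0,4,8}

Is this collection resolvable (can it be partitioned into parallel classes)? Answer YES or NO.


v = 9, block size k = 3, number of blocks = 6.
For resolvability, blocks must partition into parallel classes of size v/k = 3.
Total blocks must therefore be a multiple of 3: 6 = 3·2 + 0 ⇒ divisible ✓.
Greedy packing gives 2 candidate class(es). Each should be a full parallel class (size 3, covers all 9 points).
  Class 1 (3 blocks): {4,5,7}; {2,6,8}; {0,1,3}. Points covered: [0, 1, 2, 3, 4, 5, 6, 7, 8].
  Class 2 (3 blocks): {2,3,5}; {1,6,7}; {0,4,8}. Points covered: [0, 1, 2, 3, 4, 5, 6, 7, 8].
All classes full (size 3)? YES. All classes cover every point? YES.
Resolvable? YES.

YES


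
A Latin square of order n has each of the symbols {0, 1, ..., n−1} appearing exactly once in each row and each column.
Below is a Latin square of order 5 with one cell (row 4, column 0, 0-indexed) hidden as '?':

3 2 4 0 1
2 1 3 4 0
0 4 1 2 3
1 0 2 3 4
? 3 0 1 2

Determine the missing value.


Row 4 contains symbols [0, 1, 2, 3] — missing [4].
Column 0 contains symbols [0, 1, 2, 3] — missing [4].
The missing symbol must appear in both missing sets; intersection = [4].
Therefore the hidden value is 4.

Missing value = 4.


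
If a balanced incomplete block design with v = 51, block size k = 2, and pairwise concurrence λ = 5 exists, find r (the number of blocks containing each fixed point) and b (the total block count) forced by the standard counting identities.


Any 2-(v, k, λ) BIBD satisfies two necessary conditions:
  (i)  Each point sits in r blocks, and counting incidences through any fixed point gives r(k − 1) = λ(v − 1), so r = λ(v − 1)/(k − 1).
  (ii) Total incidences bk = vr, so b = vr/k.
Step 1: r = λ(v − 1)/(k − 1) = 5·(51 − 1)/(2 − 1) = 5·50/1 = 250/1 = 250.
Step 2: b = vr/k = 51·250/2 = 12750/2 = 6375.
Check integrality: r = 250 ∈ Z ✓, b = 6375 ∈ Z ✓.
(These identities are necessary conditions: they determine r and b for any design with these parameters, but do not by themselves prove that one exists.)

r = 250, b = 6375.


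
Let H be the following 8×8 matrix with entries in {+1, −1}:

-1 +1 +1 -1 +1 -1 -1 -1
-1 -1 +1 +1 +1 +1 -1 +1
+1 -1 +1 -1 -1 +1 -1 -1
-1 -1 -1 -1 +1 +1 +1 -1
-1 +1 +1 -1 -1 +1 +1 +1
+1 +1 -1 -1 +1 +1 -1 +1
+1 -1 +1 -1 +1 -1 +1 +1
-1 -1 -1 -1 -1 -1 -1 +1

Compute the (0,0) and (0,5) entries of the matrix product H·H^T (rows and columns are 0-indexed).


Row 0 of H: [-1, 1, 1, -1, 1, -1, -1, -1].
Row 5 of H: [1, 1, -1, -1, 1, 1, -1, 1].
(H·H^T)[0][0] = Σ_j H[0][j]·H[0][j] = (-1)² + (1)² + (1)² + (-1)² + (1)² + (-1)² + (-1)² + (-1)² = 1 + 1 + 1 + 1 + 1 + 1 + 1 + 1 = 8.
(H·H^T)[0][5] = Σ_j H[0][j]·H[5][j] = (-1)·(1) + (1)·(1) + (1)·(-1) + (-1)·(-1) + (1)·(1) + (-1)·(1) + (-1)·(-1) + (-1)·(1) = -1 + 1 + -1 + 1 + 1 + -1 + 1 + -1 = 0.
So rows 0 and 5 are orthogonal; the diagonal entry equals n = 8.

(0,0) entry = 8; (0,5) entry = 0.


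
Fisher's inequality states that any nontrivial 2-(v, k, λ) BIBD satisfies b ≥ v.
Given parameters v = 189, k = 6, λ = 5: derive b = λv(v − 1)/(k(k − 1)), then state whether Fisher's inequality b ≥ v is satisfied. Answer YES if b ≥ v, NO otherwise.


b = λv(v − 1)/(k(k − 1)) = 5·189·188/(6·5) = 177660/30 = 5922.
Compare with v = 189: b ≥ v, so Fisher's inequality holds.

YES


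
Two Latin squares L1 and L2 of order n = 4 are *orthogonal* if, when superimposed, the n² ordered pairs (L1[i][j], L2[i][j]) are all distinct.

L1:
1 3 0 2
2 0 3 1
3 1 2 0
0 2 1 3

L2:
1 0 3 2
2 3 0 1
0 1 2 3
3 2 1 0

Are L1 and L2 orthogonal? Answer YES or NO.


Form the n² = 16 superimposed pairs (L1[i][j], L2[i][j]), row by row (rows and columns indexed from 0):
row 0: (1,1) (3,0) (0,3) (2,2)
row 1: (2,2) (0,3) (3,0) (1,1)
row 2: (3,0) (1,1) (2,2) (0,3)
row 3: (0,3) (2,2) (1,1) (3,0)
Orthogonality requires all 16 pairs distinct.
But the pair (2,2) repeats: cell (0,3) has L1 = 2, L2 = 2, and cell (1,0) has L1 = 2, L2 = 2.
A repeated pair means some other pair never occurs (only 4 distinct pairs out of 16), so the squares are not orthogonal.
Conclusion: NO.

NO


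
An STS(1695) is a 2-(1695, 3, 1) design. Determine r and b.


An STS(v) is a 2-(v, 3, 1) BIBD: block size k = 3, λ = 1.
Replication: r(k − 1) = λ(v − 1) ⇒ r·2 = 1695 − 1 = 1694 ⇒ r = 847.
Block count: bk = vr ⇒ b·3 = 1695·847 = 1435665 ⇒ b = 478555.
(Check via b = v(v − 1)/6 = 1695·1694/6 = 2871330/6 = 478555.)

r = 847, b = 478555.


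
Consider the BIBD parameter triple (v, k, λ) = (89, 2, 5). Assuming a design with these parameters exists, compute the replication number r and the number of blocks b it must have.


Any 2-(v, k, λ) BIBD satisfies two necessary conditions:
  (i)  Each point sits in r blocks, and counting incidences through any fixed point gives r(k − 1) = λ(v − 1), so r = λ(v − 1)/(k − 1).
  (ii) Total incidences bk = vr, so b = vr/k.
Step 1: r = λ(v − 1)/(k − 1) = 5·(89 − 1)/(2 − 1) = 5·88/1 = 440/1 = 440.
Step 2: b = vr/k = 89·440/2 = 39160/2 = 19580.
Check integrality: r = 440 ∈ Z ✓, b = 19580 ∈ Z ✓.
(These identities are necessary conditions: they determine r and b for any design with these parameters, but do not by themselves prove that one exists.)

r = 440, b = 19580.


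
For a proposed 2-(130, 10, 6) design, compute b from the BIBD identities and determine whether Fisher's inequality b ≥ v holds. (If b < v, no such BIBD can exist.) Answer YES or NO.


b = λv(v − 1)/(k(k − 1)) = 6·130·129/(10·9) = 100620/90 = 1118.
Compare with v = 130: b ≥ v, so Fisher's inequality holds.

YES


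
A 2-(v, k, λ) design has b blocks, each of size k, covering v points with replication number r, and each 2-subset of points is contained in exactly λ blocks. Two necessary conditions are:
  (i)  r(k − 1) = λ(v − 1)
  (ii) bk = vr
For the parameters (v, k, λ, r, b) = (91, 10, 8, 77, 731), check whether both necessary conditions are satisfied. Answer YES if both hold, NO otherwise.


Condition (i): r(k − 1) = 77·9 = 693; λ(v − 1) = 8·90 = 720. Match? NO.
Condition (ii): bk = 731·10 = 7310; vr = 91·77 = 7007. Match? NO.
Both conditions hold? NO.

NO


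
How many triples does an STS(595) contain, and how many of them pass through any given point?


An STS(v) is a 2-(v, 3, 1) BIBD: block size k = 3, λ = 1.
Replication: r(k − 1) = λ(v − 1) ⇒ r·2 = 595 − 1 = 594 ⇒ r = 297.
Block count: b = v(v − 1)/6 = 595·594/6 = 353430/6 = 58905.

r = 297, b = 58905.


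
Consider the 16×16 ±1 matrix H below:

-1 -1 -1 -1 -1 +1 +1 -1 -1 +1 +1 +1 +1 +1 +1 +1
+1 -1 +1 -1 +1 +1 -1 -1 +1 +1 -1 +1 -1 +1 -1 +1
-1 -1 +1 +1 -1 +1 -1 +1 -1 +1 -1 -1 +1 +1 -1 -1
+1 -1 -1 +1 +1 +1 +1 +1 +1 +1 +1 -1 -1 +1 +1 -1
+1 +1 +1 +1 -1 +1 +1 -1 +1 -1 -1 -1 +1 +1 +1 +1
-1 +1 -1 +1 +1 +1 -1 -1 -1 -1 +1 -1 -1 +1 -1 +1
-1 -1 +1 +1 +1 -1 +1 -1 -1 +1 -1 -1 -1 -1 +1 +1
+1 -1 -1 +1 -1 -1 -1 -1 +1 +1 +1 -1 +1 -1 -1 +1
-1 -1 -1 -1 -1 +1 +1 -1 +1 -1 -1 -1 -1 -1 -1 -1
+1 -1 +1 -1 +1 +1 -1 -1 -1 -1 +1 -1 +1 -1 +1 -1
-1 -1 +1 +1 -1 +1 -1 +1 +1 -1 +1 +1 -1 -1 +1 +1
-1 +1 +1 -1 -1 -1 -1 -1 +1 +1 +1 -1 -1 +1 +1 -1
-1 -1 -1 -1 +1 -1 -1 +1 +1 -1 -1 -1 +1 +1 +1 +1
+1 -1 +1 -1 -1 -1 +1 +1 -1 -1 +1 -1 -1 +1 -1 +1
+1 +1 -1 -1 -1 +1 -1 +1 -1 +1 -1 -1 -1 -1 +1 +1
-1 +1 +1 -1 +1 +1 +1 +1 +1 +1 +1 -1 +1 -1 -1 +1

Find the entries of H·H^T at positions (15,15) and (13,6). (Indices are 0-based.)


Row 6 of H: [-1, -1, 1, 1, 1, -1, 1, -1, -1, 1, -1, -1, -1, -1, 1, 1].
Row 13 of H: [1, -1, 1, -1, -1, -1, 1, 1, -1, -1, 1, -1, -1, 1, -1, 1].
Row 15 of H: [-1, 1, 1, -1, 1, 1, 1, 1, 1, 1, 1, -1, 1, -1, -1, 1].
(H·H^T)[15][15] = Σ_j H[15][j]·H[15][j] = (-1)² + (1)² + (1)² + (-1)² + (1)² + (1)² + (1)² + (1)² + (1)² + (1)² + (1)² + (-1)² + (1)² + (-1)² + (-1)² + (1)² = 1 + 1 + 1 + 1 + 1 + 1 + 1 + 1 + 1 + 1 + 1 + 1 + 1 + 1 + 1 + 1 = 16.
(H·H^T)[13][6] = Σ_j H[13][j]·H[6][j] = (1)·(-1) + (-1)·(-1) + (1)·(1) + (-1)·(1) + (-1)·(1) + (-1)·(-1) + (1)·(1) + (1)·(-1) + (-1)·(-1) + (-1)·(1) + (1)·(-1) + (-1)·(-1) + (-1)·(-1) + (1)·(-1) + (-1)·(1) + (1)·(1) = -1 + 1 + 1 + -1 + -1 + 1 + 1 + -1 + 1 + -1 + -1 + 1 + 1 + -1 + -1 + 1 = 0.
So rows 13 and 6 are orthogonal; the diagonal entry equals n = 16.

(15,15) entry = 16; (13,6) entry = 0.


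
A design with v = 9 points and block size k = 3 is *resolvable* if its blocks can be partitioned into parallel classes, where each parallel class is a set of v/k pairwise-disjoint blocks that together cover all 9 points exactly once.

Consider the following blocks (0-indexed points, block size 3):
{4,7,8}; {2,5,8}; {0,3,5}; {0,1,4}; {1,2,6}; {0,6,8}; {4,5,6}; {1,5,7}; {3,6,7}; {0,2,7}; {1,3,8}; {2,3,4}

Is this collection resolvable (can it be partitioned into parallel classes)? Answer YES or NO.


v = 9, block size k = 3, number of blocks = 12.
For resolvability, blocks must partition into parallel classes of size v/k = 3.
Total blocks must therefore be a multiple of 3: 12 = 3·4 + 0 ⇒ divisible ✓.
Greedy packing gives 4 candidate class(es). Each should be a full parallel class (size 3, covers all 9 points).
  Class 1 (3 blocks): {4,7,8}; {0,3,5}; {1,2,6}. Points covered: [0, 1, 2, 3, 4, 5, 6, 7, 8].
  Class 2 (3 blocks): {2,5,8}; {0,1,4}; {3,6,7}. Points covered: [0, 1, 2, 3, 4, 5, 6, 7, 8].
  Class 3 (3 blocks): {0,6,8}; {1,5,7}; {2,3,4}. Points covered: [0, 1, 2, 3, 4, 5, 6, 7, 8].
  Class 4 (3 blocks): {4,5,6}; {0,2,7}; {1,3,8}. Points covered: [0, 1, 2, 3, 4, 5, 6, 7, 8].
All classes full (size 3)? YES. All classes cover every point? YES.
Resolvable? YES.

YES


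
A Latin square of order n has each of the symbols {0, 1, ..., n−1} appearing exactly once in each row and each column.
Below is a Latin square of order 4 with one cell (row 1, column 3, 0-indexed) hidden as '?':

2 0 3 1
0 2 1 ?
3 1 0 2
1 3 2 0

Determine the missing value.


Row 1 contains symbols [0, 1, 2] — missing [3].
Column 3 contains symbols [0, 1, 2] — missing [3].
The missing symbol must appear in both missing sets; intersection = [3].
Therefore the hidden value is 3.

Missing value = 3.


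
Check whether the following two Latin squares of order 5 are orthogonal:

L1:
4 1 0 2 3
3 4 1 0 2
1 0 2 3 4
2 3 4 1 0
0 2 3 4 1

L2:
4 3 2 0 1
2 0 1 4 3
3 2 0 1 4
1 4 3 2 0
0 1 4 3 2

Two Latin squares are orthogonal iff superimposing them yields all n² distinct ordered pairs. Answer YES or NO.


Form the n² = 25 superimposed pairs (L1[i][j], L2[i][j]), row by row (rows and columns indexed from 0):
row 0: (4,4) (1,3) (0,2) (2,0) (3,1)
row 1: (3,2) (4,0) (1,1) (0,4) (2,3)
row 2: (1,3) (0,2) (2,0) (3,1) (4,4)
row 3: (2,1) (3,4) (4,3) (1,2) (0,0)
row 4: (0,0) (2,1) (3,4) (4,3) (1,2)
Orthogonality requires all 25 pairs distinct.
But the pair (1,3) repeats: cell (0,1) has L1 = 1, L2 = 3, and cell (2,0) has L1 = 1, L2 = 3.
A repeated pair means some other pair never occurs (only 15 distinct pairs out of 25), so the squares are not orthogonal.
Conclusion: NO.

NO


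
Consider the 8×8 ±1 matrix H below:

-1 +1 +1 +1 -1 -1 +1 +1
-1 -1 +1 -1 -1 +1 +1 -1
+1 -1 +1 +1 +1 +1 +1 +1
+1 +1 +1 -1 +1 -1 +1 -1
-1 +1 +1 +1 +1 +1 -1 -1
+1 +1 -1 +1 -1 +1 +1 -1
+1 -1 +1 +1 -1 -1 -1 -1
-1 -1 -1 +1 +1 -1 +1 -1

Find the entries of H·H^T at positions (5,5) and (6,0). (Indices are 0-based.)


Row 0 of H: [-1, 1, 1, 1, -1, -1, 1, 1].
Row 5 of H: [1, 1, -1, 1, -1, 1, 1, -1].
Row 6 of H: [1, -1, 1, 1, -1, -1, -1, -1].
(H·H^T)[5][5] = Σ_j H[5][j]·H[5][j] = (1)² + (1)² + (-1)² + (1)² + (-1)² + (1)² + (1)² + (-1)² = 1 + 1 + 1 + 1 + 1 + 1 + 1 + 1 = 8.
(H·H^T)[6][0] = Σ_j H[6][j]·H[0][j] = (1)·(-1) + (-1)·(1) + (1)·(1) + (1)·(1) + (-1)·(-1) + (-1)·(-1) + (-1)·(1) + (-1)·(1) = -1 + -1 + 1 + 1 + 1 + 1 + -1 + -1 = 0.
So rows 6 and 0 are orthogonal; the diagonal entry equals n = 8.

(5,5) entry = 8; (6,0) entry = 0.


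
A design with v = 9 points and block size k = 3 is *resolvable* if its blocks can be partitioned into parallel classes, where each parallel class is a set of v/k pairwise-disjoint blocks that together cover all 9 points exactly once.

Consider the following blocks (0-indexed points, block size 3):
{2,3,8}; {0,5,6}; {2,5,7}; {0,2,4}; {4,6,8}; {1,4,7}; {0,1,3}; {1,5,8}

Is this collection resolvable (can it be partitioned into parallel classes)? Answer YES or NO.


v = 9, block size k = 3, number of blocks = 8.
For resolvability, blocks must partition into parallel classes of size v/k = 3.
Total blocks must therefore be a multiple of 3: 8 = 3·2 + 2 ⇒ not divisible ✗.
Resolvable? NO.

NO


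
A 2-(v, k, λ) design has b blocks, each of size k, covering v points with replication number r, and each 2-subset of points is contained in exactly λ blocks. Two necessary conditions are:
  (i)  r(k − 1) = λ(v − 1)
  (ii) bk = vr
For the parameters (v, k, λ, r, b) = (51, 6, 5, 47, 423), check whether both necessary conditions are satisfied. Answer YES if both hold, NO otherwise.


Condition (i): r(k − 1) = 47·5 = 235; λ(v − 1) = 5·50 = 250. Match? NO.
Condition (ii): bk = 423·6 = 2538; vr = 51·47 = 2397. Match? NO.
Both conditions hold? NO.

NO


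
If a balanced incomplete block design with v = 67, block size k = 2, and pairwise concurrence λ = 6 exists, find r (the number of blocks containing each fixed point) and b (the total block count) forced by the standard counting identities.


Any 2-(v, k, λ) BIBD satisfies two necessary conditions:
  (i)  Each point sits in r blocks, and counting incidences through any fixed point gives r(k − 1) = λ(v − 1), so r = λ(v − 1)/(k − 1).
  (ii) Total incidences bk = vr, so b = vr/k.
Step 1: r = λ(v − 1)/(k − 1) = 6·(67 − 1)/(2 − 1) = 6·66/1 = 396/1 = 396.
Step 2: b = vr/k = 67·396/2 = 26532/2 = 13266.
Check integrality: r = 396 ∈ Z ✓, b = 13266 ∈ Z ✓.
(These identities are necessary conditions: they determine r and b for any design with these parameters, but do not by themselves prove that one exists.)

r = 396, b = 13266.
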